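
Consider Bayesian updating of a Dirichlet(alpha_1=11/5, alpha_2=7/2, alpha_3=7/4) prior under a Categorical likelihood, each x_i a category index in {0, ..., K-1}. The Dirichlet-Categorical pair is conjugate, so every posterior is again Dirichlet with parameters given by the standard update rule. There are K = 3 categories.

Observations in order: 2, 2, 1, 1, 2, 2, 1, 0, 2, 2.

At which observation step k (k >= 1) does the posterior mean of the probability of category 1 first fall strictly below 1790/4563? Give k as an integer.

obs 1: x=2 → posterior Dirichlet(11/5, 7/2, 11/4)
obs 2: x=2 → posterior Dirichlet(11/5, 7/2, 15/4)
obs 3: x=1 → posterior Dirichlet(11/5, 9/2, 15/4)
obs 4: x=1 → posterior Dirichlet(11/5, 11/2, 15/4)
obs 5: x=2 → posterior Dirichlet(11/5, 11/2, 19/4)
obs 6: x=2 → posterior Dirichlet(11/5, 11/2, 23/4)
obs 7: x=1 → posterior Dirichlet(11/5, 13/2, 23/4)
obs 8: x=0 → posterior Dirichlet(16/5, 13/2, 23/4)
obs 9: x=2 → posterior Dirichlet(16/5, 13/2, 27/4)
obs 10: x=2 → posterior Dirichlet(16/5, 13/2, 31/4)

k = 2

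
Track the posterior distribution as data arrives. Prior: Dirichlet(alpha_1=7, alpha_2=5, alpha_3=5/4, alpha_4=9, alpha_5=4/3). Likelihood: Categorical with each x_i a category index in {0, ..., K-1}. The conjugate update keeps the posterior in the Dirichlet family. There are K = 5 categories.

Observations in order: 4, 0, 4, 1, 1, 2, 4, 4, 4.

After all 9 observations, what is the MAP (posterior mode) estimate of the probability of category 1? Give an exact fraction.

obs 1: x=4 → posterior Dirichlet(7, 5, 5/4, 9, 7/3)
obs 2: x=0 → posterior Dirichlet(8, 5, 5/4, 9, 7/3)
obs 3: x=4 → posterior Dirichlet(8, 5, 5/4, 9, 10/3)
obs 4: x=1 → posterior Dirichlet(8, 6, 5/4, 9, 10/3)
obs 5: x=1 → posterior Dirichlet(8, 7, 5/4, 9, 10/3)
obs 6: x=2 → posterior Dirichlet(8, 7, 9/4, 9, 10/3)
obs 7: x=4 → posterior Dirichlet(8, 7, 9/4, 9, 13/3)
obs 8: x=4 → posterior Dirichlet(8, 7, 9/4, 9, 16/3)
obs 9: x=4 → posterior Dirichlet(8, 7, 9/4, 9, 19/3)

72/331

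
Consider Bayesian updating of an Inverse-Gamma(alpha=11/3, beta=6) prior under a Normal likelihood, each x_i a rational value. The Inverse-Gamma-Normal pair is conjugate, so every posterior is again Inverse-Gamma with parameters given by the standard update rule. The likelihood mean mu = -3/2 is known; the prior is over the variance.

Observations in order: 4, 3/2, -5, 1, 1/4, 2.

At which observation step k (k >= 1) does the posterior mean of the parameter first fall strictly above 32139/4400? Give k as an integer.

obs 1: x=4 → posterior Inverse-Gamma(25/6, 169/8)
obs 2: x=3/2 → posterior Inverse-Gamma(14/3, 205/8)
obs 3: x=-5 → posterior Inverse-Gamma(31/6, 127/4)
obs 4: x=1 → posterior Inverse-Gamma(17/3, 279/8)
obs 5: x=1/4 → posterior Inverse-Gamma(37/6, 1165/32)
obs 6: x=2 → posterior Inverse-Gamma(20/3, 1361/32)

k = 3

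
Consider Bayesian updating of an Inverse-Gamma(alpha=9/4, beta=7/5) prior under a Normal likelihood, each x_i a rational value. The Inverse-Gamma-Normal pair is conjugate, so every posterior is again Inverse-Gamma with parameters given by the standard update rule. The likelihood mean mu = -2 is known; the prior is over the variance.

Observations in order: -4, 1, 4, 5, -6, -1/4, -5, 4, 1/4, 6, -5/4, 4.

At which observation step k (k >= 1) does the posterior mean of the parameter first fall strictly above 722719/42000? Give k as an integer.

k = 10

obs 1: x=-4 → posterior Inverse-Gamma(11/4, 17/5)
obs 2: x=1 → posterior Inverse-Gamma(13/4, 79/10)
obs 3: x=4 → posterior Inverse-Gamma(15/4, 259/10)
obs 4: x=5 → posterior Inverse-Gamma(17/4, 252/5)
obs 5: x=-6 → posterior Inverse-Gamma(19/4, 292/5)
obs 6: x=-1/4 → posterior Inverse-Gamma(21/4, 9589/160)
obs 7: x=-5 → posterior Inverse-Gamma(23/4, 10309/160)
obs 8: x=4 → posterior Inverse-Gamma(25/4, 13189/160)
obs 9: x=1/4 → posterior Inverse-Gamma(27/4, 6797/80)
obs 10: x=6 → posterior Inverse-Gamma(29/4, 9357/80)
obs 11: x=-5/4 → posterior Inverse-Gamma(31/4, 18759/160)
obs 12: x=4 → posterior Inverse-Gamma(33/4, 21639/160)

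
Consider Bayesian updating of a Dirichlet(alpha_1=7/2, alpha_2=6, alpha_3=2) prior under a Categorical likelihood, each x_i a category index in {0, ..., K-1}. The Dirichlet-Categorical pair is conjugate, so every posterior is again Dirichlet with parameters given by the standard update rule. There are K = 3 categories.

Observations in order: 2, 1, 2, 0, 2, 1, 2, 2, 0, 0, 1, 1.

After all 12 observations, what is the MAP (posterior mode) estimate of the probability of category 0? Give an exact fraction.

obs 1: x=2 → posterior Dirichlet(7/2, 6, 3)
obs 2: x=1 → posterior Dirichlet(7/2, 7, 3)
obs 3: x=2 → posterior Dirichlet(7/2, 7, 4)
obs 4: x=0 → posterior Dirichlet(9/2, 7, 4)
obs 5: x=2 → posterior Dirichlet(9/2, 7, 5)
obs 6: x=1 → posterior Dirichlet(9/2, 8, 5)
obs 7: x=2 → posterior Dirichlet(9/2, 8, 6)
obs 8: x=2 → posterior Dirichlet(9/2, 8, 7)
obs 9: x=0 → posterior Dirichlet(11/2, 8, 7)
obs 10: x=0 → posterior Dirichlet(13/2, 8, 7)
obs 11: x=1 → posterior Dirichlet(13/2, 9, 7)
obs 12: x=1 → posterior Dirichlet(13/2, 10, 7)

11/41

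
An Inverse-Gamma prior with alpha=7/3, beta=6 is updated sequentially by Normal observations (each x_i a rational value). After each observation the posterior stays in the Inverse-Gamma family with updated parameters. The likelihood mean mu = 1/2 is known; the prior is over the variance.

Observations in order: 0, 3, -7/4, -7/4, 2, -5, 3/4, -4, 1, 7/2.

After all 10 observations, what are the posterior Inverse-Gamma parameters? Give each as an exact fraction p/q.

alpha=22/3, beta=1451/32

obs 1: x=0 → posterior Inverse-Gamma(17/6, 49/8)
obs 2: x=3 → posterior Inverse-Gamma(10/3, 37/4)
obs 3: x=-7/4 → posterior Inverse-Gamma(23/6, 377/32)
obs 4: x=-7/4 → posterior Inverse-Gamma(13/3, 229/16)
obs 5: x=2 → posterior Inverse-Gamma(29/6, 247/16)
obs 6: x=-5 → posterior Inverse-Gamma(16/3, 489/16)
obs 7: x=3/4 → posterior Inverse-Gamma(35/6, 979/32)
obs 8: x=-4 → posterior Inverse-Gamma(19/3, 1303/32)
obs 9: x=1 → posterior Inverse-Gamma(41/6, 1307/32)
obs 10: x=7/2 → posterior Inverse-Gamma(22/3, 1451/32)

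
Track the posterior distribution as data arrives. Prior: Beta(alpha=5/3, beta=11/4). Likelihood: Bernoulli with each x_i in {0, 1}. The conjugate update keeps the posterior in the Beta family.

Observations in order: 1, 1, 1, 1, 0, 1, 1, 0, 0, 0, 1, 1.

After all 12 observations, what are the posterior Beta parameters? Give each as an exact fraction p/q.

obs 1: x=1 → posterior Beta(8/3, 11/4)
obs 2: x=1 → posterior Beta(11/3, 11/4)
obs 3: x=1 → posterior Beta(14/3, 11/4)
obs 4: x=1 → posterior Beta(17/3, 11/4)
obs 5: x=0 → posterior Beta(17/3, 15/4)
obs 6: x=1 → posterior Beta(20/3, 15/4)
obs 7: x=1 → posterior Beta(23/3, 15/4)
obs 8: x=0 → posterior Beta(23/3, 19/4)
obs 9: x=0 → posterior Beta(23/3, 23/4)
obs 10: x=0 → posterior Beta(23/3, 27/4)
obs 11: x=1 → posterior Beta(26/3, 27/4)
obs 12: x=1 → posterior Beta(29/3, 27/4)

alpha=29/3, beta=27/4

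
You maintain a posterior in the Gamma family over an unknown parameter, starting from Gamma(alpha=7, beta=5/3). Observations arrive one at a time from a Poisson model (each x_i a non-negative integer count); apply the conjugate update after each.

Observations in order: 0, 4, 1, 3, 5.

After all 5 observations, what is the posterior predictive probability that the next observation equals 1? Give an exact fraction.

6291456000000000000000000000/39471584120695485887249589623

obs 1: x=0 → posterior Gamma(7, 8/3)
obs 2: x=4 → posterior Gamma(11, 11/3)
obs 3: x=1 → posterior Gamma(12, 14/3)
obs 4: x=3 → posterior Gamma(15, 17/3)
obs 5: x=5 → posterior Gamma(20, 20/3)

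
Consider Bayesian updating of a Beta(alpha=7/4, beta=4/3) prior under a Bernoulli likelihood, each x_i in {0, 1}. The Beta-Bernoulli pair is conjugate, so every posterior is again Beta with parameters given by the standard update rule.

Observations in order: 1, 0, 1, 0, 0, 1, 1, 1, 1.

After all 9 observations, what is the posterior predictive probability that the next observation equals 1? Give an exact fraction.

obs 1: x=1 → posterior Beta(11/4, 4/3)
obs 2: x=0 → posterior Beta(11/4, 7/3)
obs 3: x=1 → posterior Beta(15/4, 7/3)
obs 4: x=0 → posterior Beta(15/4, 10/3)
obs 5: x=0 → posterior Beta(15/4, 13/3)
obs 6: x=1 → posterior Beta(19/4, 13/3)
obs 7: x=1 → posterior Beta(23/4, 13/3)
obs 8: x=1 → posterior Beta(27/4, 13/3)
obs 9: x=1 → posterior Beta(31/4, 13/3)

93/145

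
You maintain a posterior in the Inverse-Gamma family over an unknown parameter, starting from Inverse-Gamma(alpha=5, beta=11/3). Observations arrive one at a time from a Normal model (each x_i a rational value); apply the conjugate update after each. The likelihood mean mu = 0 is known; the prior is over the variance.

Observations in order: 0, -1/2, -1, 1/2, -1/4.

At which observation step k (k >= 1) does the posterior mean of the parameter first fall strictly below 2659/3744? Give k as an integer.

obs 1: x=0 → posterior Inverse-Gamma(11/2, 11/3)
obs 2: x=-1/2 → posterior Inverse-Gamma(6, 91/24)
obs 3: x=-1 → posterior Inverse-Gamma(13/2, 103/24)
obs 4: x=1/2 → posterior Inverse-Gamma(7, 53/12)
obs 5: x=-1/4 → posterior Inverse-Gamma(15/2, 427/96)

k = 5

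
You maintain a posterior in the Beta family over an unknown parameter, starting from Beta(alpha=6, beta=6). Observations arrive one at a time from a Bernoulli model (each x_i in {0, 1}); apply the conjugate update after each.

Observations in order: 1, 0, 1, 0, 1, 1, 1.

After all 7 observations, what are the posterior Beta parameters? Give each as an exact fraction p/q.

obs 1: x=1 → posterior Beta(7, 6)
obs 2: x=0 → posterior Beta(7, 7)
obs 3: x=1 → posterior Beta(8, 7)
obs 4: x=0 → posterior Beta(8, 8)
obs 5: x=1 → posterior Beta(9, 8)
obs 6: x=1 → posterior Beta(10, 8)
obs 7: x=1 → posterior Beta(11, 8)

alpha=11, beta=8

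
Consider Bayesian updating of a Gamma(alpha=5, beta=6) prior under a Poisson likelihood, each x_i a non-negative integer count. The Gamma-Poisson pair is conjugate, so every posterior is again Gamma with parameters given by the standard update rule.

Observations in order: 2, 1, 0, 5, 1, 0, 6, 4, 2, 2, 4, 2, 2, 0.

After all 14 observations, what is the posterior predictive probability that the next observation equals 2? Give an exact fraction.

5085241278464000000000000000000000000000000000000/19502518136540276291680885394440966999238284063329

obs 1: x=2 → posterior Gamma(7, 7)
obs 2: x=1 → posterior Gamma(8, 8)
obs 3: x=0 → posterior Gamma(8, 9)
obs 4: x=5 → posterior Gamma(13, 10)
obs 5: x=1 → posterior Gamma(14, 11)
obs 6: x=0 → posterior Gamma(14, 12)
obs 7: x=6 → posterior Gamma(20, 13)
obs 8: x=4 → posterior Gamma(24, 14)
obs 9: x=2 → posterior Gamma(26, 15)
obs 10: x=2 → posterior Gamma(28, 16)
obs 11: x=4 → posterior Gamma(32, 17)
obs 12: x=2 → posterior Gamma(34, 18)
obs 13: x=2 → posterior Gamma(36, 19)
obs 14: x=0 → posterior Gamma(36, 20)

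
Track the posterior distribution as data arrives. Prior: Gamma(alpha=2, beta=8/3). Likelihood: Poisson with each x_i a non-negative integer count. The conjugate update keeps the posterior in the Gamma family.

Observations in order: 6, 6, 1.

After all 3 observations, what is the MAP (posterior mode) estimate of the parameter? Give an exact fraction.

42/17

obs 1: x=6 → posterior Gamma(8, 11/3)
obs 2: x=6 → posterior Gamma(14, 14/3)
obs 3: x=1 → posterior Gamma(15, 17/3)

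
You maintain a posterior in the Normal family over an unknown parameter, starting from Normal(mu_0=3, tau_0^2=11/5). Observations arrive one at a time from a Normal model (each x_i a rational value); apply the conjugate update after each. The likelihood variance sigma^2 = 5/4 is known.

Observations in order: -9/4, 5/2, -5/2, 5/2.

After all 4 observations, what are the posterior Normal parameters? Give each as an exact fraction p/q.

obs 1: x=-9/4 → posterior Normal(-8/23, 55/69)
obs 2: x=5/2 → posterior Normal(86/113, 55/113)
obs 3: x=-5/2 → posterior Normal(-24/157, 55/157)
obs 4: x=5/2 → posterior Normal(86/201, 55/201)

mu_0=86/201, tau_0^2=55/201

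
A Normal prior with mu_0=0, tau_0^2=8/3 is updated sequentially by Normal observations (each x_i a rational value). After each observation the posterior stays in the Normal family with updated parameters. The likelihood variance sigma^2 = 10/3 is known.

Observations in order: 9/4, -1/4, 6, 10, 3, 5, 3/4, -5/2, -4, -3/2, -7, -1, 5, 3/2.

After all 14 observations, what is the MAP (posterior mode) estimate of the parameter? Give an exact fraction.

obs 1: x=9/4 → posterior Normal(1, 40/27)
obs 2: x=-1/4 → posterior Normal(8/13, 40/39)
obs 3: x=6 → posterior Normal(32/17, 40/51)
obs 4: x=10 → posterior Normal(24/7, 40/63)
obs 5: x=3 → posterior Normal(84/25, 8/15)
obs 6: x=5 → posterior Normal(104/29, 40/87)
obs 7: x=3/4 → posterior Normal(107/33, 40/99)
obs 8: x=-5/2 → posterior Normal(97/37, 40/111)
obs 9: x=-4 → posterior Normal(81/41, 40/123)
obs 10: x=-3/2 → posterior Normal(5/3, 8/27)
obs 11: x=-7 → posterior Normal(47/49, 40/147)
obs 12: x=-1 → posterior Normal(43/53, 40/159)
obs 13: x=5 → posterior Normal(21/19, 40/171)
obs 14: x=3/2 → posterior Normal(69/61, 40/183)

69/61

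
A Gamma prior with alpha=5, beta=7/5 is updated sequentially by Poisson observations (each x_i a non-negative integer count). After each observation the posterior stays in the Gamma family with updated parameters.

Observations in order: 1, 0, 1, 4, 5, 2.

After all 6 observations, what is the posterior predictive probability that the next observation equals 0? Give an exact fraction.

16890053810563300749953435929/165381614442044595841154678784

obs 1: x=1 → posterior Gamma(6, 12/5)
obs 2: x=0 → posterior Gamma(6, 17/5)
obs 3: x=1 → posterior Gamma(7, 22/5)
obs 4: x=4 → posterior Gamma(11, 27/5)
obs 5: x=5 → posterior Gamma(16, 32/5)
obs 6: x=2 → posterior Gamma(18, 37/5)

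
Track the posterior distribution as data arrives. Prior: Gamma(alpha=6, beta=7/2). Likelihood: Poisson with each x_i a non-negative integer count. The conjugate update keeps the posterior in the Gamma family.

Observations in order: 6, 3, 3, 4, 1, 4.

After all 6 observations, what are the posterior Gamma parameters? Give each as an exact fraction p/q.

alpha=27, beta=19/2

obs 1: x=6 → posterior Gamma(12, 9/2)
obs 2: x=3 → posterior Gamma(15, 11/2)
obs 3: x=3 → posterior Gamma(18, 13/2)
obs 4: x=4 → posterior Gamma(22, 15/2)
obs 5: x=1 → posterior Gamma(23, 17/2)
obs 6: x=4 → posterior Gamma(27, 19/2)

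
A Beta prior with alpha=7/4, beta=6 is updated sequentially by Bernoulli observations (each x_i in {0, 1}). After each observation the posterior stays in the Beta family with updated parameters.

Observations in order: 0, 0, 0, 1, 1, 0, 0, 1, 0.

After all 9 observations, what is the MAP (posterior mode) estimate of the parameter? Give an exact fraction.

obs 1: x=0 → posterior Beta(7/4, 7)
obs 2: x=0 → posterior Beta(7/4, 8)
obs 3: x=0 → posterior Beta(7/4, 9)
obs 4: x=1 → posterior Beta(11/4, 9)
obs 5: x=1 → posterior Beta(15/4, 9)
obs 6: x=0 → posterior Beta(15/4, 10)
obs 7: x=0 → posterior Beta(15/4, 11)
obs 8: x=1 → posterior Beta(19/4, 11)
obs 9: x=0 → posterior Beta(19/4, 12)

15/59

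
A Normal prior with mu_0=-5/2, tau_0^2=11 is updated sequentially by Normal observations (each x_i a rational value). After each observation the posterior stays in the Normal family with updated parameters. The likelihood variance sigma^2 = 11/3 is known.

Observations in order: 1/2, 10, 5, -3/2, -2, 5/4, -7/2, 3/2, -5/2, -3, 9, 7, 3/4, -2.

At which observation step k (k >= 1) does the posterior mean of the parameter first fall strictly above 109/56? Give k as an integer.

obs 1: x=1/2 → posterior Normal(-1/4, 11/4)
obs 2: x=10 → posterior Normal(29/7, 11/7)
obs 3: x=5 → posterior Normal(22/5, 11/10)
obs 4: x=-3/2 → posterior Normal(79/26, 11/13)
obs 5: x=-2 → posterior Normal(67/32, 11/16)
obs 6: x=5/4 → posterior Normal(149/76, 11/19)
obs 7: x=-7/2 → posterior Normal(107/88, 1/2)
obs 8: x=3/2 → posterior Normal(5/4, 11/25)
obs 9: x=-5/2 → posterior Normal(95/112, 11/28)
obs 10: x=-3 → posterior Normal(59/124, 11/31)
obs 11: x=9 → posterior Normal(167/136, 11/34)
obs 12: x=7 → posterior Normal(251/148, 11/37)
obs 13: x=3/4 → posterior Normal(13/8, 11/40)
obs 14: x=-2 → posterior Normal(59/43, 11/43)

k = 2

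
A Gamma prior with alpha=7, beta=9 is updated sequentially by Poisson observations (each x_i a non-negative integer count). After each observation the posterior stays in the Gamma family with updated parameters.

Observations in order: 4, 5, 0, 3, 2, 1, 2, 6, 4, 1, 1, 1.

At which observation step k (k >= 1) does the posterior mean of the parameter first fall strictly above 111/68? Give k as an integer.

obs 1: x=4 → posterior Gamma(11, 10)
obs 2: x=5 → posterior Gamma(16, 11)
obs 3: x=0 → posterior Gamma(16, 12)
obs 4: x=3 → posterior Gamma(19, 13)
obs 5: x=2 → posterior Gamma(21, 14)
obs 6: x=1 → posterior Gamma(22, 15)
obs 7: x=2 → posterior Gamma(24, 16)
obs 8: x=6 → posterior Gamma(30, 17)
obs 9: x=4 → posterior Gamma(34, 18)
obs 10: x=1 → posterior Gamma(35, 19)
obs 11: x=1 → posterior Gamma(36, 20)
obs 12: x=1 → posterior Gamma(37, 21)

k = 8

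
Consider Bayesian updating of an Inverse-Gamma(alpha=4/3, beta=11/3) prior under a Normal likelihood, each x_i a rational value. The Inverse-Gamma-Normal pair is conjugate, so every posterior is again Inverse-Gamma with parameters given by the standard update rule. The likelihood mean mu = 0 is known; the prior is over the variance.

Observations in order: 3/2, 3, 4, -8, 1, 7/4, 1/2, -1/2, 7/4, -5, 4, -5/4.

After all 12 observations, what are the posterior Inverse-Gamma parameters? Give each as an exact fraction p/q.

obs 1: x=3/2 → posterior Inverse-Gamma(11/6, 115/24)
obs 2: x=3 → posterior Inverse-Gamma(7/3, 223/24)
obs 3: x=4 → posterior Inverse-Gamma(17/6, 415/24)
obs 4: x=-8 → posterior Inverse-Gamma(10/3, 1183/24)
obs 5: x=1 → posterior Inverse-Gamma(23/6, 1195/24)
obs 6: x=7/4 → posterior Inverse-Gamma(13/3, 4927/96)
obs 7: x=1/2 → posterior Inverse-Gamma(29/6, 4939/96)
obs 8: x=-1/2 → posterior Inverse-Gamma(16/3, 4951/96)
obs 9: x=7/4 → posterior Inverse-Gamma(35/6, 2549/48)
obs 10: x=-5 → posterior Inverse-Gamma(19/3, 3149/48)
obs 11: x=4 → posterior Inverse-Gamma(41/6, 3533/48)
obs 12: x=-5/4 → posterior Inverse-Gamma(22/3, 7141/96)

alpha=22/3, beta=7141/96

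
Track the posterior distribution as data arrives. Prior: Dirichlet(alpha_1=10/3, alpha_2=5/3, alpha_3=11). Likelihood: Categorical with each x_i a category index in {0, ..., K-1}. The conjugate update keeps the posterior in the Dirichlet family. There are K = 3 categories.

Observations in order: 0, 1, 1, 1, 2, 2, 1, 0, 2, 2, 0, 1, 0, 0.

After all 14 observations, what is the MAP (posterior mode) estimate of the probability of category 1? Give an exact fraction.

obs 1: x=0 → posterior Dirichlet(13/3, 5/3, 11)
obs 2: x=1 → posterior Dirichlet(13/3, 8/3, 11)
obs 3: x=1 → posterior Dirichlet(13/3, 11/3, 11)
obs 4: x=1 → posterior Dirichlet(13/3, 14/3, 11)
obs 5: x=2 → posterior Dirichlet(13/3, 14/3, 12)
obs 6: x=2 → posterior Dirichlet(13/3, 14/3, 13)
obs 7: x=1 → posterior Dirichlet(13/3, 17/3, 13)
obs 8: x=0 → posterior Dirichlet(16/3, 17/3, 13)
obs 9: x=2 → posterior Dirichlet(16/3, 17/3, 14)
obs 10: x=2 → posterior Dirichlet(16/3, 17/3, 15)
obs 11: x=0 → posterior Dirichlet(19/3, 17/3, 15)
obs 12: x=1 → posterior Dirichlet(19/3, 20/3, 15)
obs 13: x=0 → posterior Dirichlet(22/3, 20/3, 15)
obs 14: x=0 → posterior Dirichlet(25/3, 20/3, 15)

17/81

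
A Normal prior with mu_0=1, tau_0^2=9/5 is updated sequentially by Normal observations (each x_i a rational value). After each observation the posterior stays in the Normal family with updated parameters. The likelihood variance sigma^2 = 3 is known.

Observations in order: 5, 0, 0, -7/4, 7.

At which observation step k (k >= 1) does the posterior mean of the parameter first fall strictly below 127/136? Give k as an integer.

k = 4

obs 1: x=5 → posterior Normal(5/2, 9/8)
obs 2: x=0 → posterior Normal(20/11, 9/11)
obs 3: x=0 → posterior Normal(10/7, 9/14)
obs 4: x=-7/4 → posterior Normal(59/68, 9/17)
obs 5: x=7 → posterior Normal(143/80, 9/20)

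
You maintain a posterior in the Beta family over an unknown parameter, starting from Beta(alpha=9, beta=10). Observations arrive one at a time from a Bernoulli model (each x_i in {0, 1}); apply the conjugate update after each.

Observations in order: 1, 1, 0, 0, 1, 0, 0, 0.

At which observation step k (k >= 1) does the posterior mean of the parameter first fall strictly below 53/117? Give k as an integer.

obs 1: x=1 → posterior Beta(10, 10)
obs 2: x=1 → posterior Beta(11, 10)
obs 3: x=0 → posterior Beta(11, 11)
obs 4: x=0 → posterior Beta(11, 12)
obs 5: x=1 → posterior Beta(12, 12)
obs 6: x=0 → posterior Beta(12, 13)
obs 7: x=0 → posterior Beta(12, 14)
obs 8: x=0 → posterior Beta(12, 15)

k = 8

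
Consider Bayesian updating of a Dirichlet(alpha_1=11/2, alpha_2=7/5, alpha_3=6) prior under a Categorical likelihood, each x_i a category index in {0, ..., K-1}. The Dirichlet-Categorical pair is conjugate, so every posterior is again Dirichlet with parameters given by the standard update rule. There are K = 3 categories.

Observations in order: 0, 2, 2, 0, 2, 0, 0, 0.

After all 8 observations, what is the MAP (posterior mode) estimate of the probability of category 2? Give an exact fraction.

80/179

obs 1: x=0 → posterior Dirichlet(13/2, 7/5, 6)
obs 2: x=2 → posterior Dirichlet(13/2, 7/5, 7)
obs 3: x=2 → posterior Dirichlet(13/2, 7/5, 8)
obs 4: x=0 → posterior Dirichlet(15/2, 7/5, 8)
obs 5: x=2 → posterior Dirichlet(15/2, 7/5, 9)
obs 6: x=0 → posterior Dirichlet(17/2, 7/5, 9)
obs 7: x=0 → posterior Dirichlet(19/2, 7/5, 9)
obs 8: x=0 → posterior Dirichlet(21/2, 7/5, 9)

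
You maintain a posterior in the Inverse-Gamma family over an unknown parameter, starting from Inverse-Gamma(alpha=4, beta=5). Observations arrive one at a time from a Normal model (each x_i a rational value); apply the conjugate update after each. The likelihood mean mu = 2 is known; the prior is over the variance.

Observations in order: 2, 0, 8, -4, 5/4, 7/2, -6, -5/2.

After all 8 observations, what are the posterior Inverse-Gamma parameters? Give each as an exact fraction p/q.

alpha=8, beta=2769/32

obs 1: x=2 → posterior Inverse-Gamma(9/2, 5)
obs 2: x=0 → posterior Inverse-Gamma(5, 7)
obs 3: x=8 → posterior Inverse-Gamma(11/2, 25)
obs 4: x=-4 → posterior Inverse-Gamma(6, 43)
obs 5: x=5/4 → posterior Inverse-Gamma(13/2, 1385/32)
obs 6: x=7/2 → posterior Inverse-Gamma(7, 1421/32)
obs 7: x=-6 → posterior Inverse-Gamma(15/2, 2445/32)
obs 8: x=-5/2 → posterior Inverse-Gamma(8, 2769/32)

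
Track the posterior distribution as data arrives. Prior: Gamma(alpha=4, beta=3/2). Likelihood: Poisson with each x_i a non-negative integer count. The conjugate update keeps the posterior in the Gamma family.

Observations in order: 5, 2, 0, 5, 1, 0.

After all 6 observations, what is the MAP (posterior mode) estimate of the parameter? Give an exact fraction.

obs 1: x=5 → posterior Gamma(9, 5/2)
obs 2: x=2 → posterior Gamma(11, 7/2)
obs 3: x=0 → posterior Gamma(11, 9/2)
obs 4: x=5 → posterior Gamma(16, 11/2)
obs 5: x=1 → posterior Gamma(17, 13/2)
obs 6: x=0 → posterior Gamma(17, 15/2)

32/15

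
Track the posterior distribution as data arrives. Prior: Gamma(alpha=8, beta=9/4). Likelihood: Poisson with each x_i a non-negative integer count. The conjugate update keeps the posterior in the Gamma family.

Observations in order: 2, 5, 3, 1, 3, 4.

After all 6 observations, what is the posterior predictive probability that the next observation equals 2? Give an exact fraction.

obs 1: x=2 → posterior Gamma(10, 13/4)
obs 2: x=5 → posterior Gamma(15, 17/4)
obs 3: x=3 → posterior Gamma(18, 21/4)
obs 4: x=1 → posterior Gamma(19, 25/4)
obs 5: x=3 → posterior Gamma(22, 29/4)
obs 6: x=4 → posterior Gamma(26, 33/4)

17013338228338672804144278537073596000248304/81217248802771228597652036390959994837496721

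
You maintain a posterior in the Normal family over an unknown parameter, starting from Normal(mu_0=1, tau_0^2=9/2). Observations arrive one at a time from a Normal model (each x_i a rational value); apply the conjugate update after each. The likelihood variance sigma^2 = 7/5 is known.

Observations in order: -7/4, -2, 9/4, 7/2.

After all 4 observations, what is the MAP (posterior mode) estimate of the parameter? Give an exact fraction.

52/97

obs 1: x=-7/4 → posterior Normal(-259/236, 63/59)
obs 2: x=-2 → posterior Normal(-619/416, 63/104)
obs 3: x=9/4 → posterior Normal(-107/298, 63/149)
obs 4: x=7/2 → posterior Normal(52/97, 63/194)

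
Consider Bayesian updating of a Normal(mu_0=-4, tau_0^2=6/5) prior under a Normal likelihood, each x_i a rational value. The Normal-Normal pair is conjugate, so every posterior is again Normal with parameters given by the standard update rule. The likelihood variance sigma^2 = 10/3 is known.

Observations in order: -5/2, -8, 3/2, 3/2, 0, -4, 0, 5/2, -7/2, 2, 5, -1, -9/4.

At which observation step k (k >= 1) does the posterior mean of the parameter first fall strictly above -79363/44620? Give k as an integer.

obs 1: x=-5/2 → posterior Normal(-245/68, 15/17)
obs 2: x=-8 → posterior Normal(-389/86, 30/43)
obs 3: x=3/2 → posterior Normal(-181/52, 15/26)
obs 4: x=3/2 → posterior Normal(-335/122, 30/61)
obs 5: x=0 → posterior Normal(-67/28, 3/7)
obs 6: x=-4 → posterior Normal(-407/158, 30/79)
obs 7: x=0 → posterior Normal(-37/16, 15/44)
obs 8: x=5/2 → posterior Normal(-181/97, 30/97)
obs 9: x=-7/2 → posterior Normal(-425/212, 15/53)
obs 10: x=2 → posterior Normal(-389/230, 6/23)
obs 11: x=5 → posterior Normal(-299/248, 15/62)
obs 12: x=-1 → posterior Normal(-317/266, 30/133)
obs 13: x=-9/4 → posterior Normal(-715/568, 15/71)

k = 10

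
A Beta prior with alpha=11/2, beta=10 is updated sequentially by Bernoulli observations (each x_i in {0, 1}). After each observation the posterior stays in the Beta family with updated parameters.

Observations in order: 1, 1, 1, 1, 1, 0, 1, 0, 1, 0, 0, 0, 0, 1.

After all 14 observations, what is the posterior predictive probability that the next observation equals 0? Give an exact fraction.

obs 1: x=1 → posterior Beta(13/2, 10)
obs 2: x=1 → posterior Beta(15/2, 10)
obs 3: x=1 → posterior Beta(17/2, 10)
obs 4: x=1 → posterior Beta(19/2, 10)
obs 5: x=1 → posterior Beta(21/2, 10)
obs 6: x=0 → posterior Beta(21/2, 11)
obs 7: x=1 → posterior Beta(23/2, 11)
obs 8: x=0 → posterior Beta(23/2, 12)
obs 9: x=1 → posterior Beta(25/2, 12)
obs 10: x=0 → posterior Beta(25/2, 13)
obs 11: x=0 → posterior Beta(25/2, 14)
obs 12: x=0 → posterior Beta(25/2, 15)
obs 13: x=0 → posterior Beta(25/2, 16)
obs 14: x=1 → posterior Beta(27/2, 16)

32/59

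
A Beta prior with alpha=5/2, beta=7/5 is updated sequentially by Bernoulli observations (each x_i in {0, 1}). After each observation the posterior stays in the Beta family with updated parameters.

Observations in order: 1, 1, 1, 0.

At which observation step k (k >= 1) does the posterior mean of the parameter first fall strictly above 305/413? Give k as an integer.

obs 1: x=1 → posterior Beta(7/2, 7/5)
obs 2: x=1 → posterior Beta(9/2, 7/5)
obs 3: x=1 → posterior Beta(11/2, 7/5)
obs 4: x=0 → posterior Beta(11/2, 12/5)

k = 2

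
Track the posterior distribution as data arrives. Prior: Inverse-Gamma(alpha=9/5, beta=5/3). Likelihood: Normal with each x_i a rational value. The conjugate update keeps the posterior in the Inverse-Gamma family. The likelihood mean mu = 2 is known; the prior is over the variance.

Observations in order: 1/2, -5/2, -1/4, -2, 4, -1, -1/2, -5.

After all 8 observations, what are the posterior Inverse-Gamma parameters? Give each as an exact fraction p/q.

alpha=29/5, beta=5527/96

obs 1: x=1/2 → posterior Inverse-Gamma(23/10, 67/24)
obs 2: x=-5/2 → posterior Inverse-Gamma(14/5, 155/12)
obs 3: x=-1/4 → posterior Inverse-Gamma(33/10, 1483/96)
obs 4: x=-2 → posterior Inverse-Gamma(19/5, 2251/96)
obs 5: x=4 → posterior Inverse-Gamma(43/10, 2443/96)
obs 6: x=-1 → posterior Inverse-Gamma(24/5, 2875/96)
obs 7: x=-1/2 → posterior Inverse-Gamma(53/10, 3175/96)
obs 8: x=-5 → posterior Inverse-Gamma(29/5, 5527/96)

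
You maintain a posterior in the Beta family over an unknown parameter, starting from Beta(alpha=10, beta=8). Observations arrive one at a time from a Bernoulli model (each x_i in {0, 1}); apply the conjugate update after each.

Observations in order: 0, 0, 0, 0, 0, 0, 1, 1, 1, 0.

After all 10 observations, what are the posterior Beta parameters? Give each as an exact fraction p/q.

alpha=13, beta=15

obs 1: x=0 → posterior Beta(10, 9)
obs 2: x=0 → posterior Beta(10, 10)
obs 3: x=0 → posterior Beta(10, 11)
obs 4: x=0 → posterior Beta(10, 12)
obs 5: x=0 → posterior Beta(10, 13)
obs 6: x=0 → posterior Beta(10, 14)
obs 7: x=1 → posterior Beta(11, 14)
obs 8: x=1 → posterior Beta(12, 14)
obs 9: x=1 → posterior Beta(13, 14)
obs 10: x=0 → posterior Beta(13, 15)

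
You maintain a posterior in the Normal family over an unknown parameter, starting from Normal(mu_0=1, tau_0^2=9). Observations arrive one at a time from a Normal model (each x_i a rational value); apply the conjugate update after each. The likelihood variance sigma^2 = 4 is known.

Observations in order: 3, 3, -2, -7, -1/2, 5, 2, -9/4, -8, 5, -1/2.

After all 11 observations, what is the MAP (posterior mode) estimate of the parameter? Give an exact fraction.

-65/412

obs 1: x=3 → posterior Normal(31/13, 36/13)
obs 2: x=3 → posterior Normal(29/11, 18/11)
obs 3: x=-2 → posterior Normal(40/31, 36/31)
obs 4: x=-7 → posterior Normal(-23/40, 9/10)
obs 5: x=-1/2 → posterior Normal(-55/98, 36/49)
obs 6: x=5 → posterior Normal(35/116, 18/29)
obs 7: x=2 → posterior Normal(71/134, 36/67)
obs 8: x=-9/4 → posterior Normal(61/304, 9/19)
obs 9: x=-8 → posterior Normal(-227/340, 36/85)
obs 10: x=5 → posterior Normal(-1/8, 18/47)
obs 11: x=-1/2 → posterior Normal(-65/412, 36/103)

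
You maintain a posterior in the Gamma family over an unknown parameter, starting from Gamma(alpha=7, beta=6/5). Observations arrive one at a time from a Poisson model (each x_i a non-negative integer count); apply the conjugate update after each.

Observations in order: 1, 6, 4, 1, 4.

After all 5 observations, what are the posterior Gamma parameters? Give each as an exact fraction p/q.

obs 1: x=1 → posterior Gamma(8, 11/5)
obs 2: x=6 → posterior Gamma(14, 16/5)
obs 3: x=4 → posterior Gamma(18, 21/5)
obs 4: x=1 → posterior Gamma(19, 26/5)
obs 5: x=4 → posterior Gamma(23, 31/5)

alpha=23, beta=31/5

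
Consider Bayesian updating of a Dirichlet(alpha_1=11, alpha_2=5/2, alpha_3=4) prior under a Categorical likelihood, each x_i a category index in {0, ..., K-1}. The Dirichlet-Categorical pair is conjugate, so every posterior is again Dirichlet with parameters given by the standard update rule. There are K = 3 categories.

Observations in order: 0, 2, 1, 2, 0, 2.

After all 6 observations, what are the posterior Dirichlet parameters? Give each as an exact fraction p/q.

obs 1: x=0 → posterior Dirichlet(12, 5/2, 4)
obs 2: x=2 → posterior Dirichlet(12, 5/2, 5)
obs 3: x=1 → posterior Dirichlet(12, 7/2, 5)
obs 4: x=2 → posterior Dirichlet(12, 7/2, 6)
obs 5: x=0 → posterior Dirichlet(13, 7/2, 6)
obs 6: x=2 → posterior Dirichlet(13, 7/2, 7)

alpha_1=13, alpha_2=7/2, alpha_3=7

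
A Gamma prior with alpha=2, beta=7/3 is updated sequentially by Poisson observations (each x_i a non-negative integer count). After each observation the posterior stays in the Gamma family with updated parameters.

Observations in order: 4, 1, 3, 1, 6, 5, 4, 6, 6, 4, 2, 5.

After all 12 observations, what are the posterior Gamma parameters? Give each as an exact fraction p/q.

obs 1: x=4 → posterior Gamma(6, 10/3)
obs 2: x=1 → posterior Gamma(7, 13/3)
obs 3: x=3 → posterior Gamma(10, 16/3)
obs 4: x=1 → posterior Gamma(11, 19/3)
obs 5: x=6 → posterior Gamma(17, 22/3)
obs 6: x=5 → posterior Gamma(22, 25/3)
obs 7: x=4 → posterior Gamma(26, 28/3)
obs 8: x=6 → posterior Gamma(32, 31/3)
obs 9: x=6 → posterior Gamma(38, 34/3)
obs 10: x=4 → posterior Gamma(42, 37/3)
obs 11: x=2 → posterior Gamma(44, 40/3)
obs 12: x=5 → posterior Gamma(49, 43/3)

alpha=49, beta=43/3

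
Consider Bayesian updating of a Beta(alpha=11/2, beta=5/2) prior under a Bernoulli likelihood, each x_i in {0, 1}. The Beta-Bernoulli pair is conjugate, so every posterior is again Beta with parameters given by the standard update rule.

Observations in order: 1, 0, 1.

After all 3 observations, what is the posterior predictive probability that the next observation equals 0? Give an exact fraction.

7/22

obs 1: x=1 → posterior Beta(13/2, 5/2)
obs 2: x=0 → posterior Beta(13/2, 7/2)
obs 3: x=1 → posterior Beta(15/2, 7/2)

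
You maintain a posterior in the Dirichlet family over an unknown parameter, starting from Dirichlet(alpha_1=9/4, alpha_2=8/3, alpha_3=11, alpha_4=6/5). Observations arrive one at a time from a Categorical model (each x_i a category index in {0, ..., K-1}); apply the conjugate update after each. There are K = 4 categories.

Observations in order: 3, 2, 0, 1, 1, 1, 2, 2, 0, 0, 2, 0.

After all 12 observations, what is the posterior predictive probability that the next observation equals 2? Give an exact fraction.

obs 1: x=3 → posterior Dirichlet(9/4, 8/3, 11, 11/5)
obs 2: x=2 → posterior Dirichlet(9/4, 8/3, 12, 11/5)
obs 3: x=0 → posterior Dirichlet(13/4, 8/3, 12, 11/5)
obs 4: x=1 → posterior Dirichlet(13/4, 11/3, 12, 11/5)
obs 5: x=1 → posterior Dirichlet(13/4, 14/3, 12, 11/5)
obs 6: x=1 → posterior Dirichlet(13/4, 17/3, 12, 11/5)
obs 7: x=2 → posterior Dirichlet(13/4, 17/3, 13, 11/5)
obs 8: x=2 → posterior Dirichlet(13/4, 17/3, 14, 11/5)
obs 9: x=0 → posterior Dirichlet(17/4, 17/3, 14, 11/5)
obs 10: x=0 → posterior Dirichlet(21/4, 17/3, 14, 11/5)
obs 11: x=2 → posterior Dirichlet(21/4, 17/3, 15, 11/5)
obs 12: x=0 → posterior Dirichlet(25/4, 17/3, 15, 11/5)

900/1747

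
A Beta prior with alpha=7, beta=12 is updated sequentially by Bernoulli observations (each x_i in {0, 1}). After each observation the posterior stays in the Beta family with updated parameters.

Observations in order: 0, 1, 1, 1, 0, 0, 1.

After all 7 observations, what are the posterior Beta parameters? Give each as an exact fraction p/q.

obs 1: x=0 → posterior Beta(7, 13)
obs 2: x=1 → posterior Beta(8, 13)
obs 3: x=1 → posterior Beta(9, 13)
obs 4: x=1 → posterior Beta(10, 13)
obs 5: x=0 → posterior Beta(10, 14)
obs 6: x=0 → posterior Beta(10, 15)
obs 7: x=1 → posterior Beta(11, 15)

alpha=11, beta=15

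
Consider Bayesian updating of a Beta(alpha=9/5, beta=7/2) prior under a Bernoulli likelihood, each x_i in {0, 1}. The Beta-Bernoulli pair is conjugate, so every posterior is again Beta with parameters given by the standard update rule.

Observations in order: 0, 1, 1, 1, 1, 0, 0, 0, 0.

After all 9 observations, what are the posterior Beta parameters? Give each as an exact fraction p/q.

alpha=29/5, beta=17/2

obs 1: x=0 → posterior Beta(9/5, 9/2)
obs 2: x=1 → posterior Beta(14/5, 9/2)
obs 3: x=1 → posterior Beta(19/5, 9/2)
obs 4: x=1 → posterior Beta(24/5, 9/2)
obs 5: x=1 → posterior Beta(29/5, 9/2)
obs 6: x=0 → posterior Beta(29/5, 11/2)
obs 7: x=0 → posterior Beta(29/5, 13/2)
obs 8: x=0 → posterior Beta(29/5, 15/2)
obs 9: x=0 → posterior Beta(29/5, 17/2)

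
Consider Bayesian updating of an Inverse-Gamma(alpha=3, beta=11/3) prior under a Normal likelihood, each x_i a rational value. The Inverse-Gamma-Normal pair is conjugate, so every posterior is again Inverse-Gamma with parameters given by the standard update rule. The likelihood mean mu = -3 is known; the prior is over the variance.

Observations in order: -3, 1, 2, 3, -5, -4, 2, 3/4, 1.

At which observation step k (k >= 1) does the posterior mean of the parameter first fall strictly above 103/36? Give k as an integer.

obs 1: x=-3 → posterior Inverse-Gamma(7/2, 11/3)
obs 2: x=1 → posterior Inverse-Gamma(4, 35/3)
obs 3: x=2 → posterior Inverse-Gamma(9/2, 145/6)
obs 4: x=3 → posterior Inverse-Gamma(5, 253/6)
obs 5: x=-5 → posterior Inverse-Gamma(11/2, 265/6)
obs 6: x=-4 → posterior Inverse-Gamma(6, 134/3)
obs 7: x=2 → posterior Inverse-Gamma(13/2, 343/6)
obs 8: x=3/4 → posterior Inverse-Gamma(7, 6163/96)
obs 9: x=1 → posterior Inverse-Gamma(15/2, 6931/96)

k = 2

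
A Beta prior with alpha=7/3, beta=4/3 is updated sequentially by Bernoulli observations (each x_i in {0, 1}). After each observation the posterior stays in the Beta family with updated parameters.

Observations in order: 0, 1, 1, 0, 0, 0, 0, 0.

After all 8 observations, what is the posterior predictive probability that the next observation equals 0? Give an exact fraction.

obs 1: x=0 → posterior Beta(7/3, 7/3)
obs 2: x=1 → posterior Beta(10/3, 7/3)
obs 3: x=1 → posterior Beta(13/3, 7/3)
obs 4: x=0 → posterior Beta(13/3, 10/3)
obs 5: x=0 → posterior Beta(13/3, 13/3)
obs 6: x=0 → posterior Beta(13/3, 16/3)
obs 7: x=0 → posterior Beta(13/3, 19/3)
obs 8: x=0 → posterior Beta(13/3, 22/3)

22/35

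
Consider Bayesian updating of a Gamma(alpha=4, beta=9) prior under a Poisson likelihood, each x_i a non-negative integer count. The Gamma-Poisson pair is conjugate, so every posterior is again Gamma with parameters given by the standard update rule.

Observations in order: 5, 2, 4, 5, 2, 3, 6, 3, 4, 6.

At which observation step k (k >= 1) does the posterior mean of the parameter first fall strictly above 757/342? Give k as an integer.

obs 1: x=5 → posterior Gamma(9, 10)
obs 2: x=2 → posterior Gamma(11, 11)
obs 3: x=4 → posterior Gamma(15, 12)
obs 4: x=5 → posterior Gamma(20, 13)
obs 5: x=2 → posterior Gamma(22, 14)
obs 6: x=3 → posterior Gamma(25, 15)
obs 7: x=6 → posterior Gamma(31, 16)
obs 8: x=3 → posterior Gamma(34, 17)
obs 9: x=4 → posterior Gamma(38, 18)
obs 10: x=6 → posterior Gamma(44, 19)

k = 10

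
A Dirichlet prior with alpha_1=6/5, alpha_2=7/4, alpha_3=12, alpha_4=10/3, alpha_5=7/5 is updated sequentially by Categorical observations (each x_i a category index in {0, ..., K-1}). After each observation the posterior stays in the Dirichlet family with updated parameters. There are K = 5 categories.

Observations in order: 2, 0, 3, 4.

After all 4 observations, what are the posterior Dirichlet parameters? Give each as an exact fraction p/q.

obs 1: x=2 → posterior Dirichlet(6/5, 7/4, 13, 10/3, 7/5)
obs 2: x=0 → posterior Dirichlet(11/5, 7/4, 13, 10/3, 7/5)
obs 3: x=3 → posterior Dirichlet(11/5, 7/4, 13, 13/3, 7/5)
obs 4: x=4 → posterior Dirichlet(11/5, 7/4, 13, 13/3, 12/5)

alpha_1=11/5, alpha_2=7/4, alpha_3=13, alpha_4=13/3, alpha_5=12/5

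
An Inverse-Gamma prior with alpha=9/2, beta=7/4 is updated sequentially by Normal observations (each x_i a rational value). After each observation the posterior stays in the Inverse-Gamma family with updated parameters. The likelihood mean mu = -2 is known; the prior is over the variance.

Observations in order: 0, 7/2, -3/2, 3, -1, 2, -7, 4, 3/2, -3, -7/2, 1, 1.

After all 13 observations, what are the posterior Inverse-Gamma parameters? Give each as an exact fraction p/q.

alpha=11, beta=349/4

obs 1: x=0 → posterior Inverse-Gamma(5, 15/4)
obs 2: x=7/2 → posterior Inverse-Gamma(11/2, 151/8)
obs 3: x=-3/2 → posterior Inverse-Gamma(6, 19)
obs 4: x=3 → posterior Inverse-Gamma(13/2, 63/2)
obs 5: x=-1 → posterior Inverse-Gamma(7, 32)
obs 6: x=2 → posterior Inverse-Gamma(15/2, 40)
obs 7: x=-7 → posterior Inverse-Gamma(8, 105/2)
obs 8: x=4 → posterior Inverse-Gamma(17/2, 141/2)
obs 9: x=3/2 → posterior Inverse-Gamma(9, 613/8)
obs 10: x=-3 → posterior Inverse-Gamma(19/2, 617/8)
obs 11: x=-7/2 → posterior Inverse-Gamma(10, 313/4)
obs 12: x=1 → posterior Inverse-Gamma(21/2, 331/4)
obs 13: x=1 → posterior Inverse-Gamma(11, 349/4)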